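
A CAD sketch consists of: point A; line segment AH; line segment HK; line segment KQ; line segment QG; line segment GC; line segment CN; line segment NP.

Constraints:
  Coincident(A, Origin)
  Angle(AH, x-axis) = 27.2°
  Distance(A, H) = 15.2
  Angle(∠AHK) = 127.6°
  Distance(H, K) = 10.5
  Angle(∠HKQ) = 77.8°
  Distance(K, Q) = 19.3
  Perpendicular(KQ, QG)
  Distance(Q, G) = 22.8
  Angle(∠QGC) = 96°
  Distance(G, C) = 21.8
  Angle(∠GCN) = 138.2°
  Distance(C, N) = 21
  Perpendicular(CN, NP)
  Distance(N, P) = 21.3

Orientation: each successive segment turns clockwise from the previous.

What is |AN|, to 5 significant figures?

35.587

A is at the origin; AH runs at 27.2° with length 15.2, so H = (13.519, 6.9479). ∠AHK = 127.6° gives HK at -25.200° from the x-axis; with |HK| = 10.5, K = (23.020, 2.4772). ∠HKQ = 77.8° gives KQ at -127.40° from the x-axis; with |KQ| = 19.3, Q = (11.297, -12.855). The perpendicularity gives QG at right angles to KQ, so QG runs at 142.60°; with |QG| = 22.8, G = (-6.8152, 0.99317). ∠QGC = 96.0° gives GC at 58.600° from the x-axis; with |GC| = 21.8, C = (4.5428, 19.601). ∠GCN = 138.2° gives CN at 16.800° from the x-axis; with |CN| = 21.0, N = (24.647, 25.670). Then |AN| = |N − A| = 35.587.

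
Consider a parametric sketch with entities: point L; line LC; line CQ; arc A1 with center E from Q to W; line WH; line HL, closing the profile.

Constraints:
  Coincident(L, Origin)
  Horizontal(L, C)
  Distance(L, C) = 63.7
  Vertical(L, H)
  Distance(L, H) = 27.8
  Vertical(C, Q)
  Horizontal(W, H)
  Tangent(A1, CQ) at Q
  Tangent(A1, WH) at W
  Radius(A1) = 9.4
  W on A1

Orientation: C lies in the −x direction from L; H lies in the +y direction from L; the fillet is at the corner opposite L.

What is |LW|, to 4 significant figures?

61.00

L is at the origin; L and C share the same y with |LC| = 63.7 and C on the −x side, so C = (-63.70, 0.000). L and H share the same x with |LH| = 27.8 and H on the +y side, so H = (0.000, 27.80). The virtual corner opposite L is at (-63.70, 27.80). A1 meets CQ tangentially, so EQ is at right angles to CQ and tangency of A1 to WH means the radius EW is perpendicular to WH, with radius 9.4, so the center E sits 9.4 in from both sides at E = (-54.30, 18.40). That places the tangent points at Q = (-63.70, 18.40) on CQ and W = (-54.30, 27.80) on WH. Then |LW| = |W − L| = 61.00.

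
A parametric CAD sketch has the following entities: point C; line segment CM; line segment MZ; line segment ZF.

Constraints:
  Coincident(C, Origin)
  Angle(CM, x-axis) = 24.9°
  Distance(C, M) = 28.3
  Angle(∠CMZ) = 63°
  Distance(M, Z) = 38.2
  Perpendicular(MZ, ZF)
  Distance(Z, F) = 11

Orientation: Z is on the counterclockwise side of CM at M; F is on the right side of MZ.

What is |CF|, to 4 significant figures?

44.21

∠CMZ = 63.0°, so MZ runs at 24.9° + (180° − 63.0°) = 141.9° from the x-axis; with |MZ| = 38.2, Z = M + 38.2·(cos 141.9°, sin 141.9°) = (-4.392, 35.49). MZ ⟂ ZF; with |ZF| = 11.0 on the right of MZ, F = Z + 11.0·(0.6170, 0.7869) = (2.396, 44.14). Then |CF| = |F − C| = 44.21.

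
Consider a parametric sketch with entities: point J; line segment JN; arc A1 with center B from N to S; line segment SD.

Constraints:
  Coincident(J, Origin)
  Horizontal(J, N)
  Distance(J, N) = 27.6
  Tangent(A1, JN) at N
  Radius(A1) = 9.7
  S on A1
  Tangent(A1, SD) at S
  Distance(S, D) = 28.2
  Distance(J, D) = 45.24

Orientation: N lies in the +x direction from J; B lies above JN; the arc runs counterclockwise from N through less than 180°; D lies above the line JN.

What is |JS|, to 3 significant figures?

38.9

J is at the origin; J and N share the same y with |JN| = 27.6 and N on the +x side, so N = (27.6, 0.00). A1 meets JN tangentially, so BN is at right angles to JN, so B = N + (0, 9.7) = (27.6, 9.70). Since BS ⟂ SD (tangency), |BD| = √(9.7² + 28.2²) = 29.8 regardless of where S sits on A1. So D lies on both circle(J, 45.24) and circle(B, 29.8); the above-JN intersection is D = (22.7, 39.1). S is the foot of the tangent from D: S = (36.1, 14.3).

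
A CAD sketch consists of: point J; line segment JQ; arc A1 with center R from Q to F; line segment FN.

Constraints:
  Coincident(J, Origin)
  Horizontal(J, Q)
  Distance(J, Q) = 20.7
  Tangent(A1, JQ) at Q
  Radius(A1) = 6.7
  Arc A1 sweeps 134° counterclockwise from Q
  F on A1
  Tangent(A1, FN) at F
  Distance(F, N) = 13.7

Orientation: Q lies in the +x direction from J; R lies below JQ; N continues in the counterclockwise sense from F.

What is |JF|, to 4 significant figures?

19.52

Tangency of A1 to JQ means the radius RQ is perpendicular to JQ, so R = Q + (0, -6.7) = (20.70, -6.700). On A1, Q sits at bearing 90° from R; a 134° counterclockwise sweep puts F at bearing 224°, so F = R + 6.7·(cos 224°, sin 224°) = (15.88, -11.35). Then |JF| = |F − J| = 19.52.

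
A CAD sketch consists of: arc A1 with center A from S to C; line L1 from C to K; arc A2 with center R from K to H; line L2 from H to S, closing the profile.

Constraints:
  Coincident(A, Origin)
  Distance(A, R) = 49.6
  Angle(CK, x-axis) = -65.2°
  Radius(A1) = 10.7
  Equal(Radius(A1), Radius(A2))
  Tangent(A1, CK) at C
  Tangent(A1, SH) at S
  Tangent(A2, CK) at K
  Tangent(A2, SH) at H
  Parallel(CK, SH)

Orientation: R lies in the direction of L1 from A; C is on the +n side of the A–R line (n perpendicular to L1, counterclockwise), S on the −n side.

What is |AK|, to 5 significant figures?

50.741

Tangency of A1 to both parallel lines with radius 10.7 puts C and S at A ± 10.7·n: C = (9.7132, 4.4881), S = (-9.7132, -4.4881). Equal radii place K and H the same way about R: K = R + 10.7·n = (30.518, -40.538), H = R − 10.7·n = (11.092, -49.514). Then |AK| = |K − A| = 50.741.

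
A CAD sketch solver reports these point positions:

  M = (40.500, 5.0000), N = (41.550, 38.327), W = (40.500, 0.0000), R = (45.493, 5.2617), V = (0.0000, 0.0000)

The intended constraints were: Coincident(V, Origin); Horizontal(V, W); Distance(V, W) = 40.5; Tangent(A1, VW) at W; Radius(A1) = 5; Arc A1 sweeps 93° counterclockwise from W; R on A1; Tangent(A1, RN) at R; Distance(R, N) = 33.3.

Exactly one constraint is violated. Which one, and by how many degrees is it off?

Tangent(A1, RN) at R — off by 3.80°.

V = (0.00, 0.00) ✓; V.y = 0.00, W.y = 0.00 ✓; |VW| = 40.50 ✓; ∠(MW, WV) = 90.00° ✓; |MW| = 5.000 ✓; bearing(M→R) − bearing(M→W) = 93.00° ✓; |MR| = 5.000 ✓; ∠(MR, RN) = 86.20° ✗; |RN| = 33.30 ✓.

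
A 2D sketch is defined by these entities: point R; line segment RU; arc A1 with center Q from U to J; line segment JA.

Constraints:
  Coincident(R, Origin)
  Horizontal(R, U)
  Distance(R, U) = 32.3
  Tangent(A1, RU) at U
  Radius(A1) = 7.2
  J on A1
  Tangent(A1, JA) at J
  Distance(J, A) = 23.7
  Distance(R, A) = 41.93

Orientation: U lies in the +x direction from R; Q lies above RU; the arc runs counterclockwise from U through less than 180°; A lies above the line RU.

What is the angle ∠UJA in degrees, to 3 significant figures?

121°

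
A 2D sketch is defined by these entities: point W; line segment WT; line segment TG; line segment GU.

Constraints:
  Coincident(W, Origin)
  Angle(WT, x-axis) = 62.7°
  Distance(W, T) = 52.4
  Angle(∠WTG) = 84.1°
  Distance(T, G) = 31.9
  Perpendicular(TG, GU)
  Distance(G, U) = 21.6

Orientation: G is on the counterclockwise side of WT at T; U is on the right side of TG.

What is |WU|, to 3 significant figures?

78.3

W is at the origin; WT runs at 62.7° with length 52.4, so T = 52.4·(cos 62.7°, sin 62.7°) = (24.0, 46.6). ∠WTG = 84.1°, so TG runs at 62.7° + (180° − 84.1°) = 159° from the x-axis; with |TG| = 31.9, G = T + 31.9·(cos 159°, sin 159°) = (-5.67, 58.2). The perpendicularity gives GU at right angles to TG; with |GU| = 21.6 on the right of TG, U = G + 21.6·(0.365, 0.931) = (2.21, 78.3). Then |WU| = |U − W| = 78.3.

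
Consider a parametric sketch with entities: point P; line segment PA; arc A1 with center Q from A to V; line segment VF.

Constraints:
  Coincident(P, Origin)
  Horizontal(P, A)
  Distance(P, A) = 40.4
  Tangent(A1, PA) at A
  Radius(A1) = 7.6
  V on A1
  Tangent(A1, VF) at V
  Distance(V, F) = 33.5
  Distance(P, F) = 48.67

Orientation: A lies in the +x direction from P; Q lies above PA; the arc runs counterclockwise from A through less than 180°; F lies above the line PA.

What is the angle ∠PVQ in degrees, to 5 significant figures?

19.470°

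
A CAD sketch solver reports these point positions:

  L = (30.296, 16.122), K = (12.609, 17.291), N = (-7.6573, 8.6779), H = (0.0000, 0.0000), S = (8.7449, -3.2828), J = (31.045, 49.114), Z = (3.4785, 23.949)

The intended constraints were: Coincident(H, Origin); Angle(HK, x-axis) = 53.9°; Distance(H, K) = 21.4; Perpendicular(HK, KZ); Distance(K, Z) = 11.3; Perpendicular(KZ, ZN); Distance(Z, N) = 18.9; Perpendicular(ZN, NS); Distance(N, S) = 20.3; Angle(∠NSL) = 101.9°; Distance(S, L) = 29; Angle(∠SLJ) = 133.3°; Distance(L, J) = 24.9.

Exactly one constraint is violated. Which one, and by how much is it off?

Distance(L, J) = 24.9 — off by 8.10.

H = (0.00, 0.00) ✓; HK at 53.90° ✓; |HK| = 21.40 ✓; ∠(HK, KZ) = 90.00° ✓; |KZ| = 11.30 ✓; ∠(KZ, ZN) = 90.00° ✓; |ZN| = 18.90 ✓; ∠(ZN, NS) = 90.00° ✓; |NS| = 20.30 ✓; ∠NSL = 101.9° ✓; |SL| = 29.00 ✓; ∠SLJ = 133.3° ✓; |LJ| = 33.00 ✗.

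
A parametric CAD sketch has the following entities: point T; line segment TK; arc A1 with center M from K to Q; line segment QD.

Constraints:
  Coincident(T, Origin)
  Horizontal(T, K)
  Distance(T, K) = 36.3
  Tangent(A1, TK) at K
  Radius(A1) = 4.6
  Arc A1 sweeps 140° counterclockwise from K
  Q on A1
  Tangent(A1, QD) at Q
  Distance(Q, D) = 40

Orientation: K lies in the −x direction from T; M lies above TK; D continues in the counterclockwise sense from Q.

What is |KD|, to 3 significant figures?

43.7

T is at the origin; TK is horizontal with |TK| = 36.3 and K on the −x side, so K = (-36.3, 0.00). Since A1 is tangent to TK there, MK ⟂ TK, so M = K + (0, 4.6) = (-36.3, 4.60). On A1, K sits at bearing -90° from M; a 140° counterclockwise sweep puts Q at bearing 50°, so Q = M + 4.6·(cos 50°, sin 50°) = (-33.3, 8.12). A1 meets QD tangentially, so MQ is at right angles to QD, so QD runs along (−sin 50°, cos 50°); with |QD| = 40.0, D = (-64.0, 33.8). Then |KD| = |D − K| = 43.7.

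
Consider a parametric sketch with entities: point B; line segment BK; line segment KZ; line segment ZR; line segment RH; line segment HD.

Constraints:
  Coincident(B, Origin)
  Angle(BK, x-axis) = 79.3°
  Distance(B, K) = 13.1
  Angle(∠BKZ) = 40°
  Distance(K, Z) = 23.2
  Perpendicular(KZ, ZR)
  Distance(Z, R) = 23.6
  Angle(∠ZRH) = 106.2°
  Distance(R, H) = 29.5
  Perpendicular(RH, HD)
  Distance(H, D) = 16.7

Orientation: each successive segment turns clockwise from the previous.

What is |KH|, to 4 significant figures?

32.24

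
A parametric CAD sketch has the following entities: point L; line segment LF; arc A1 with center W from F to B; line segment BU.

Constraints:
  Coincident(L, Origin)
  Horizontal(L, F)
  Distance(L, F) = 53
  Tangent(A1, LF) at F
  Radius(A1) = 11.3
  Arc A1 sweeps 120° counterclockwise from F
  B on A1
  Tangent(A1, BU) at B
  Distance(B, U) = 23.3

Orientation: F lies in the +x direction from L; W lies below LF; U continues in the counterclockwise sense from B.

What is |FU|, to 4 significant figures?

37.18

L is at the origin; LF is horizontal with |LF| = 53.0 and F on the +x side, so F = (53.00, 0.000). Tangency of A1 to LF means the radius WF is perpendicular to LF, so W = F + (0, -11.3) = (53.00, -11.30). On A1, F sits at bearing 90° from W; a 120° counterclockwise sweep puts B at bearing 210°, so B = W + 11.3·(cos 210°, sin 210°) = (43.21, -16.95). Since A1 is tangent to BU there, WB ⟂ BU, so BU runs along (−sin 210°, cos 210°); with |BU| = 23.3, U = (54.86, -37.13). Then |FU| = |U − F| = 37.18.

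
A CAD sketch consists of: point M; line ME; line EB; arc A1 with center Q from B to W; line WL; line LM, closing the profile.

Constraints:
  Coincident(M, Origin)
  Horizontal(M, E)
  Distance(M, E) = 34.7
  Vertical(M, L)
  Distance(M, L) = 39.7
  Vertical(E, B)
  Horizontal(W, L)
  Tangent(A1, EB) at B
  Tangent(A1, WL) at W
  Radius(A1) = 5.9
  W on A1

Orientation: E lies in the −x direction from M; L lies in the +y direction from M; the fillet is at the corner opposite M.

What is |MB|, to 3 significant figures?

48.4

M is at the origin; ME is horizontal with |ME| = 34.7 and E on the −x side, so E = (-34.7, 0.00). M and L share the same x with |ML| = 39.7 and L on the +y side, so L = (0.00, 39.7). The virtual corner opposite M is at (-34.7, 39.7). Tangency of A1 to EB means the radius QB is perpendicular to EB and tangency of A1 to WL means the radius QW is perpendicular to WL, with radius 5.9, so the center Q sits 5.9 in from both sides at Q = (-28.8, 33.8). That places the tangent points at B = (-34.7, 33.8) on EB and W = (-28.8, 39.7) on WL. Then |MB| = |B − M| = 48.4.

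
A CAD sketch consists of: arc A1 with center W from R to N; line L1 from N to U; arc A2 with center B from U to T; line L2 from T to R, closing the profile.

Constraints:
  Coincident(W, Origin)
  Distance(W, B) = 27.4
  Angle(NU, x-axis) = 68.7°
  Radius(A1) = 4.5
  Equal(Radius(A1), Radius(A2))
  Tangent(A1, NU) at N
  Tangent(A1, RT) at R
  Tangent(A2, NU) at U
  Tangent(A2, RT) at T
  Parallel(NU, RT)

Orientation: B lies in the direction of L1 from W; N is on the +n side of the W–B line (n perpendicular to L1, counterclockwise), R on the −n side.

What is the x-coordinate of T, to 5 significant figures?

14.146

Tangency of A1 to both parallel lines with radius 4.5 puts N and R at W ± 4.5·n: N = (-4.1926, 1.6346), R = (4.1926, -1.6346). Equal radii place U and T the same way about B: U = B + 4.5·n = (5.7605, 27.163), T = B − 4.5·n = (14.146, 23.894). So T.x = 14.146.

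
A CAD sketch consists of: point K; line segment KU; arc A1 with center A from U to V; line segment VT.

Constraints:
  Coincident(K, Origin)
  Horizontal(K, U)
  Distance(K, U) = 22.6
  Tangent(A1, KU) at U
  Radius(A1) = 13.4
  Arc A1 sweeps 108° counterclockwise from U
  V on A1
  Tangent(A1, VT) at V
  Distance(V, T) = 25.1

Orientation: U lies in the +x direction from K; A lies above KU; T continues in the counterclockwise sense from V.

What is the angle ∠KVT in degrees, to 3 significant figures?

98.4°

K is at the origin; K and U share the same y with |KU| = 22.6 and U on the +x side, so U = (22.6, 0.00). The tangent condition forces AU to be normal to KU, so A = U + (0, 13.4) = (22.6, 13.4). On A1, U sits at bearing -90° from A; a 108° counterclockwise sweep puts V at bearing 18°, so V = A + 13.4·(cos 18°, sin 18°) = (35.3, 17.5). Since A1 is tangent to VT there, AV ⟂ VT, so VT runs along (−sin 18°, cos 18°); with |VT| = 25.1, T = (27.6, 41.4). Then cos ∠KVT = VK·VT / (|VK||VT|), giving 98.4°.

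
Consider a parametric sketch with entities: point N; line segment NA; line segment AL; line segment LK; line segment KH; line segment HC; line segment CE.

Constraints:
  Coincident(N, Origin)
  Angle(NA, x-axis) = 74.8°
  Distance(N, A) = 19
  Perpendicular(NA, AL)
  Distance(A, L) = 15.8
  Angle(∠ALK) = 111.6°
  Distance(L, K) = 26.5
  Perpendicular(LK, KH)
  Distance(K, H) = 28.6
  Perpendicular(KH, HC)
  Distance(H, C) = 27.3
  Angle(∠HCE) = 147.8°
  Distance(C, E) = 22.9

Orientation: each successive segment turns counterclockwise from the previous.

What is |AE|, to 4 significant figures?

14.46

N is at the origin; NA runs at 74.8° with length 19.0, so A = (4.982, 18.34). NA is perpendicular to AL, so AL runs at 164.8°; with |AL| = 15.8, L = (-10.27, 22.48). ∠ALK = 111.6° gives LK at -126.8° from the x-axis; with |LK| = 26.5, K = (-26.14, 1.259). The perpendicularity gives KH at right angles to LK, so KH runs at -36.80°; with |KH| = 28.6, H = (-3.239, -15.87). KH ⟂ HC, so HC runs at 53.20°; with |HC| = 27.3, C = (13.11, 5.986). ∠HCE = 147.8° gives CE at 85.40° from the x-axis; with |CE| = 22.9, E = (14.95, 28.81). Then |AE| = |E − A| = 14.46.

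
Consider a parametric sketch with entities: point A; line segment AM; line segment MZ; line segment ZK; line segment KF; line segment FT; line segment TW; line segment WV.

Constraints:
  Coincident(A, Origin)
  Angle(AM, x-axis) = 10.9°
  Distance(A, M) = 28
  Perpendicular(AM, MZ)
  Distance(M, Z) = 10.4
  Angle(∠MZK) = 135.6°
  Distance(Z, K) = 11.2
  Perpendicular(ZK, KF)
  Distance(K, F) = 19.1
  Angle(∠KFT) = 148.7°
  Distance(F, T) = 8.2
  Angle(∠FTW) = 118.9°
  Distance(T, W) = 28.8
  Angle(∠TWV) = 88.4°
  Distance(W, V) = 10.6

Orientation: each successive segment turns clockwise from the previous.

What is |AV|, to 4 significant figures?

35.69

A is at the origin; AM runs at 10.9° with length 28.0, so M = (27.49, 5.295). AM ⟂ MZ, so MZ runs at -79.10°; with |MZ| = 10.4, Z = (29.46, -4.918). ∠MZK = 135.6° gives ZK at -123.5° from the x-axis; with |ZK| = 11.2, K = (23.28, -14.26). The perpendicularity gives KF at right angles to ZK, so KF runs at 146.5°; with |KF| = 19.1, F = (7.353, -3.715). ∠KFT = 148.7° gives FT at 115.2° from the x-axis; with |FT| = 8.2, T = (3.861, 3.704). ∠FTW = 118.9° gives TW at 54.10° from the x-axis; with |TW| = 28.8, W = (20.75, 27.03). ∠TWV = 88.4° gives WV at -37.50° from the x-axis; with |WV| = 10.6, V = (29.16, 20.58). Then |AV| = |V − A| = 35.69.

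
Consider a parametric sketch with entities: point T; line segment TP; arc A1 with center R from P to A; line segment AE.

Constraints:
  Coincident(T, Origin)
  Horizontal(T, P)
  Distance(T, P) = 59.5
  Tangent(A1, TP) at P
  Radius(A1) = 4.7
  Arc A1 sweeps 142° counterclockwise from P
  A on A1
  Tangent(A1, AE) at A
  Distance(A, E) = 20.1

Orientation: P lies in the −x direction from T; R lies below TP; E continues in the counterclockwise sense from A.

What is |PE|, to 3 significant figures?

24.5

T is at the origin; T and P share the same y with |TP| = 59.5 and P on the −x side, so P = (-59.5, 0.00). A1 meets TP tangentially, so RP is at right angles to TP, so R = P + (0, -4.7) = (-59.5, -4.70). On A1, P sits at bearing 90° from R; a 142° counterclockwise sweep puts A at bearing 232°, so A = R + 4.7·(cos 232°, sin 232°) = (-62.4, -8.40). A1 meets AE tangentially, so RA is at right angles to AE, so AE runs along (−sin 232°, cos 232°); with |AE| = 20.1, E = (-46.6, -20.8). Then |PE| = |E − P| = 24.5.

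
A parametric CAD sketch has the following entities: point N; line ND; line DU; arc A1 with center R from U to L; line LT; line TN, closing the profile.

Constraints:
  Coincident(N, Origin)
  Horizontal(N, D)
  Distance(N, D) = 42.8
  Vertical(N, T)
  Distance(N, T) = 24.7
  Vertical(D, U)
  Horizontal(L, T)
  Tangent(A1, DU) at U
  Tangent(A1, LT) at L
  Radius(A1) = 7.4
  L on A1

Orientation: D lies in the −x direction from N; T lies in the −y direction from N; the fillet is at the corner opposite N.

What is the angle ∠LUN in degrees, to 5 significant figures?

67.009°

N is at the origin; N and D share the same y with |ND| = 42.8 and D on the −x side, so D = (-42.800, 0.0000). N and T share the same x with |NT| = 24.7 and T on the −y side, so T = (0.0000, -24.700). The virtual corner opposite N is at (-42.800, -24.700). The tangent condition forces RU to be normal to DU and the tangent condition forces RL to be normal to LT, with radius 7.4, so the center R sits 7.4 in from both sides at R = (-35.400, -17.300). That places the tangent points at U = (-42.800, -17.300) on DU and L = (-35.400, -24.700) on LT. Then cos ∠LUN = UL·UN / (|UL||UN|), giving 67.009°.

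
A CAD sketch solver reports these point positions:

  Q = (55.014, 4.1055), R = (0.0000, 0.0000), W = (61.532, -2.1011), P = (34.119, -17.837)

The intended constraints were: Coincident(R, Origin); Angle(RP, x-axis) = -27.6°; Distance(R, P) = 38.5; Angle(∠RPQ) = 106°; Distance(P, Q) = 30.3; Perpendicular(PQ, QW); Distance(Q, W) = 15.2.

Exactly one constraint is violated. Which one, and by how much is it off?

Distance(Q, W) = 15.2 — off by 6.20.

R = (0.00, 0.00) ✓; RP at -27.60° ✓; |RP| = 38.50 ✓; ∠RPQ = 106.0° ✓; |PQ| = 30.30 ✓; ∠(PQ, QW) = 90.00° ✓; |QW| = 9.000 ✗.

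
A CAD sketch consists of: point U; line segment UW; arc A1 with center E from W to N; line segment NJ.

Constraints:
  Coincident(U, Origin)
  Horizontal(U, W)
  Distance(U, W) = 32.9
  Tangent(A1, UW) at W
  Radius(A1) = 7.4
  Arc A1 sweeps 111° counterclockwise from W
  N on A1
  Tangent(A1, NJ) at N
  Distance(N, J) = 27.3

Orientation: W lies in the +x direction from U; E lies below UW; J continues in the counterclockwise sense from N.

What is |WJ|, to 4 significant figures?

35.65

U is at the origin; UW is horizontal with |UW| = 32.9 and W on the +x side, so W = (32.90, 0.000). The tangent condition forces EW to be normal to UW, so E = W + (0, -7.4) = (32.90, -7.400). On A1, W sits at bearing 90° from E; a 111° counterclockwise sweep puts N at bearing 201°, so N = E + 7.4·(cos 201°, sin 201°) = (25.99, -10.05). Tangency of A1 to NJ means the radius EN is perpendicular to NJ, so NJ runs along (−sin 201°, cos 201°); with |NJ| = 27.3, J = (35.77, -35.54). Then |WJ| = |J − W| = 35.65.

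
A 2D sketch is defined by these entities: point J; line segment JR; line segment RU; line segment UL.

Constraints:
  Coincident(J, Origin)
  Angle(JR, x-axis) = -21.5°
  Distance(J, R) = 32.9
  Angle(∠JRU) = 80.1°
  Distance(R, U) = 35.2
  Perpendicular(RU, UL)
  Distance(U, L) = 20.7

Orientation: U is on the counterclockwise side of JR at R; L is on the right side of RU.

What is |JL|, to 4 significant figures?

60.77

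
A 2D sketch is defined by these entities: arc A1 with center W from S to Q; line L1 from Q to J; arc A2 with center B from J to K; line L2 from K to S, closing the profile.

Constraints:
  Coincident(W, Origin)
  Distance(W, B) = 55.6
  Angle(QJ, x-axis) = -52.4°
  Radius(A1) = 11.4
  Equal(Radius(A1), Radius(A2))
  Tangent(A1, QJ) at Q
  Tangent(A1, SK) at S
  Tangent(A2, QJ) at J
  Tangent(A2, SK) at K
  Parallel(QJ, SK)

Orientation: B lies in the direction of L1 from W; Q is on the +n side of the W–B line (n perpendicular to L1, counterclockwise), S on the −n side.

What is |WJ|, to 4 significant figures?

56.76

Tangency of A1 to both parallel lines with radius 11.4 puts Q and S at W ± 11.4·n: Q = (9.032, 6.956), S = (-9.032, -6.956). Equal radii place J and K the same way about B: J = B + 11.4·n = (42.96, -37.10), K = B − 11.4·n = (24.89, -51.01). Then |WJ| = |J − W| = 56.76.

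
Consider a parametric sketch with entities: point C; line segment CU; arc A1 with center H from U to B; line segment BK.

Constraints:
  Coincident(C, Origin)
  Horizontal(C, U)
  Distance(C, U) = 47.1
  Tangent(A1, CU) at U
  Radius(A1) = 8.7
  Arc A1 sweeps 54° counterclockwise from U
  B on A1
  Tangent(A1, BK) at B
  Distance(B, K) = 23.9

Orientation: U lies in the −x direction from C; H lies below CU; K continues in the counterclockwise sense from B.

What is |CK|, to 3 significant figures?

71.9

C is at the origin; CU is horizontal with |CU| = 47.1 and U on the −x side, so U = (-47.1, 0.00). The tangent condition forces HU to be normal to CU, so H = U + (0, -8.7) = (-47.1, -8.70). On A1, U sits at bearing 90° from H; a 54° counterclockwise sweep puts B at bearing 144°, so B = H + 8.7·(cos 144°, sin 144°) = (-54.1, -3.59). Tangency of A1 to BK means the radius HB is perpendicular to BK, so BK runs along (−sin 144°, cos 144°); with |BK| = 23.9, K = (-68.2, -22.9). Then |CK| = |K − C| = 71.9.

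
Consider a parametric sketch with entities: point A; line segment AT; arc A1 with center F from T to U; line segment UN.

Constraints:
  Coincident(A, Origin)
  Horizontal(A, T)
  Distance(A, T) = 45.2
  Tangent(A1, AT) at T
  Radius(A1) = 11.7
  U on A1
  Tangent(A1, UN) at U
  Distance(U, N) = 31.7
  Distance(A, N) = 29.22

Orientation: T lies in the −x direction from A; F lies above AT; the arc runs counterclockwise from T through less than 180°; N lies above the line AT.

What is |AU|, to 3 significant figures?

37.2

Checks: |FU| = 11.70 ✓; ∠(FU, UN) = 90.00° ✓; |UN| = 31.70 ✓; |AN| = 29.22 ✓.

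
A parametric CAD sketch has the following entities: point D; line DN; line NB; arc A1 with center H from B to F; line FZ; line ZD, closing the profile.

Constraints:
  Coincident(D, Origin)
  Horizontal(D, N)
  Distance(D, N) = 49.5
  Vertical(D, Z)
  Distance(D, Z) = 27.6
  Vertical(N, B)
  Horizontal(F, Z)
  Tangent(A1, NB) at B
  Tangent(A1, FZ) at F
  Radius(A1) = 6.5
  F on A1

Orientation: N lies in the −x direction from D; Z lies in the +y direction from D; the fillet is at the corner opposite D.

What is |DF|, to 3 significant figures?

51.1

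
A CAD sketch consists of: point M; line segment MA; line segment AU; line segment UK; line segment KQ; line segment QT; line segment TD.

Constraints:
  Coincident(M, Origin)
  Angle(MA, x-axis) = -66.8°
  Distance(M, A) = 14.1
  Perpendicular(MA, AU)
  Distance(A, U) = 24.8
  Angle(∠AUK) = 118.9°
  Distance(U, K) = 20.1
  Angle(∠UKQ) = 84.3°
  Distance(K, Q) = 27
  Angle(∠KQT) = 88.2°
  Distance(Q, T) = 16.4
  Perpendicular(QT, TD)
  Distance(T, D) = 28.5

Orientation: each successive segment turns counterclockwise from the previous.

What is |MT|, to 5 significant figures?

3.8832

M is at the origin; MA runs at -66.8° with length 14.1, so A = (5.5546, -12.960). MA is perpendicular to AU, so AU runs at 23.200°; with |AU| = 24.8, U = (28.349, -3.1900). ∠AUK = 118.9° gives UK at 84.300° from the x-axis; with |UK| = 20.1, K = (30.345, 16.811). ∠UKQ = 84.3° gives KQ at 180.00° from the x-axis; with |KQ| = 27.0, Q = (3.3455, 16.811). ∠KQT = 88.2° gives QT at -88.200° from the x-axis; with |QT| = 16.4, T = (3.8606, 0.41866). Then |MT| = |T − M| = 3.8832.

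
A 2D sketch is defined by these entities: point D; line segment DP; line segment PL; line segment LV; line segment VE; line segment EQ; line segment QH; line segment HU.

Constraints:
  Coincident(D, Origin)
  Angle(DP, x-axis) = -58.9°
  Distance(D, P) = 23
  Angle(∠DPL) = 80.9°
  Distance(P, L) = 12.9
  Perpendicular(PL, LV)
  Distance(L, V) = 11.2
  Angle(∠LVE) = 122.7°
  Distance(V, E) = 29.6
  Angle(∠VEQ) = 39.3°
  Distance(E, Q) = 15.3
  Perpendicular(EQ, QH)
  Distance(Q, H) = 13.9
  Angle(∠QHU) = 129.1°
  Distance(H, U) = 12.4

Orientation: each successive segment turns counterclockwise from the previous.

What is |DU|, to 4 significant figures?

8.907

EQ ⟂ QH, so QH runs at 58.20°; with |QH| = 13.9, H = (5.485, -2.926). ∠QHU = 129.1° gives HU at 109.1° from the x-axis; with |HU| = 12.4, U = (1.428, 8.792). Then |DU| = |U − D| = 8.907.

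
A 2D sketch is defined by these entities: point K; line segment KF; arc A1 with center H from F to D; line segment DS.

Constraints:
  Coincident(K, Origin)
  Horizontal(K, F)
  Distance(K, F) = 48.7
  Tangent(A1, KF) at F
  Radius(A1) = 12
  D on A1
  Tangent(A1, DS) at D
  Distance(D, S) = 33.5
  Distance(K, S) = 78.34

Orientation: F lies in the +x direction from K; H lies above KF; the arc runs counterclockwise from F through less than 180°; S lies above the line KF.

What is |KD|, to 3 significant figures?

61.5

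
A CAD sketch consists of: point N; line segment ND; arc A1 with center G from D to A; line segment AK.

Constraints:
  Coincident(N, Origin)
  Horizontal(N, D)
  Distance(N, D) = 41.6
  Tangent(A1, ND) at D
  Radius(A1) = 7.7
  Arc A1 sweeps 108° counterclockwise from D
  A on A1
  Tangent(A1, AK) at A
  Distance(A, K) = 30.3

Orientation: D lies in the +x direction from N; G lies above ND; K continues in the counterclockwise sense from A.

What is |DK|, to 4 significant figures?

38.95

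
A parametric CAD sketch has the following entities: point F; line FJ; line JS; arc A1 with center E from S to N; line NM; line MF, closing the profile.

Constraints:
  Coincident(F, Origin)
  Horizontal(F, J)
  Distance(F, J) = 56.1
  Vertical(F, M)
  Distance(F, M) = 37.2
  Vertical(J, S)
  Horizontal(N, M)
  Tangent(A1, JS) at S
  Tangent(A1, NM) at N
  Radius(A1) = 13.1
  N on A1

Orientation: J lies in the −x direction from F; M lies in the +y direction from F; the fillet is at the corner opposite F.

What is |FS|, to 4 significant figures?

61.06

The virtual corner opposite F is at (-56.10, 37.20). Since A1 is tangent to JS there, ES ⟂ JS and A1 meets NM tangentially, so EN is at right angles to NM, with radius 13.1, so the center E sits 13.1 in from both sides at E = (-43.00, 24.10). That places the tangent points at S = (-56.10, 24.10) on JS and N = (-43.00, 37.20) on NM. Then |FS| = |S − F| = 61.06.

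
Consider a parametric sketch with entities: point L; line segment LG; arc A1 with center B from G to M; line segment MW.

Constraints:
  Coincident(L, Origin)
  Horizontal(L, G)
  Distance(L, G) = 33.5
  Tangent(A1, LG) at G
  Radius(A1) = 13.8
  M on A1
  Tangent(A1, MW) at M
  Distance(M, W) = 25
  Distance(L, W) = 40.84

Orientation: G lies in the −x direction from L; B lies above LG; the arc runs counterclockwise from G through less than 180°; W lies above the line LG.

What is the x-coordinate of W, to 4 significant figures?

-17.02

L is at the origin; LG is horizontal with |LG| = 33.5 and G on the −x side, so G = (-33.50, 0.000). Tangency of A1 to LG means the radius BG is perpendicular to LG, so B = G + (0, 13.8) = (-33.50, 13.80). Since BM ⟂ MW (tangency), |BW| = √(13.8² + 25.0²) = 28.56 regardless of where M sits on A1. So W lies on both circle(L, 40.84) and circle(B, 28.56); the above-LG intersection is W = (-17.02, 37.12). M is the foot of the tangent from W: M = (-19.78, 12.28).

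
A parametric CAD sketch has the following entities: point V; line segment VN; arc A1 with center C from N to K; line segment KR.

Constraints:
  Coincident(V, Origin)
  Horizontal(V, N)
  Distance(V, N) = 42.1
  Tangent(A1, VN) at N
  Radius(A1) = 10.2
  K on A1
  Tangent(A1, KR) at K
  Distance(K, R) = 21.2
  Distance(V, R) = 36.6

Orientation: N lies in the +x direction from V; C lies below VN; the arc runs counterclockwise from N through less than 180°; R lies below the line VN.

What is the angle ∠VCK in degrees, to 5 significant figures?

6.6478°

Checks: |CN| = 10.20 ✓; |CK| = 10.20 ✓; ∠(CK, KR) = 90.00° ✓; |KR| = 21.20 ✓; |VR| = 36.60 ✓.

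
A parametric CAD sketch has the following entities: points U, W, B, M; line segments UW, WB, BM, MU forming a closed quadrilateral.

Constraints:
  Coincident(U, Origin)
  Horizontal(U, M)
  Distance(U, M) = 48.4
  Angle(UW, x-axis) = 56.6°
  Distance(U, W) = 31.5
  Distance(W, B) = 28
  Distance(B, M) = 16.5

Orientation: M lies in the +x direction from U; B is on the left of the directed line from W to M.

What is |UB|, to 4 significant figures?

46.00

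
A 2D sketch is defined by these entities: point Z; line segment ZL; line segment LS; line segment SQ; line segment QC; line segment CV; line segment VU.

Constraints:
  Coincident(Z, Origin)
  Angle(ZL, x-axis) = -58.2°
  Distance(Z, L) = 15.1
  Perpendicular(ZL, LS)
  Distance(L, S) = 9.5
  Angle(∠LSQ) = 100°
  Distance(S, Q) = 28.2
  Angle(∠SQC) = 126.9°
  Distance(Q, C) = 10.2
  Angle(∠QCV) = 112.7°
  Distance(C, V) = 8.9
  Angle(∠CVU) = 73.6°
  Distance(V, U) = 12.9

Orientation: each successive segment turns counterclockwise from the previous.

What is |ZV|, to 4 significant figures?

17.04

Z is at the origin; ZL runs at -58.2° with length 15.1, so L = (7.957, -12.83). ZL ⟂ LS, so LS runs at 31.80°; with |LS| = 9.5, S = (16.03, -7.827). ∠LSQ = 100.0° gives SQ at 111.8° from the x-axis; with |SQ| = 28.2, Q = (5.558, 18.36). ∠SQC = 126.9° gives QC at 164.9° from the x-axis; with |QC| = 10.2, C = (-4.289, 21.01). ∠QCV = 112.7° gives CV at -127.8° from the x-axis; with |CV| = 8.9, V = (-9.744, 13.98). Then |ZV| = |V − Z| = 17.04.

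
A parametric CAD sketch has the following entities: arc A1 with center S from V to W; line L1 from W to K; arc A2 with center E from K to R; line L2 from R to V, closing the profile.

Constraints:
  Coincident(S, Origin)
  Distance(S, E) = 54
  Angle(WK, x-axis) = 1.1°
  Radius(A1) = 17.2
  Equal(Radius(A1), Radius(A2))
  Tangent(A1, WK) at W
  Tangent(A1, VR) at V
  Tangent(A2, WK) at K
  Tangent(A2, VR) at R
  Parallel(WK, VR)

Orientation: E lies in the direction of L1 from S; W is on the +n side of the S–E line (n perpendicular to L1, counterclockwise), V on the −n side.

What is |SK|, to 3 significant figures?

56.7

The slot axis is L1's direction at 1.1°, so u = (cos 1.1°, sin 1.1°) = (1.00, 0.0192) and n = (−sin 1.1°, cos 1.1°) = (-0.0192, 1.00). S is at the origin and E lies 54.0 along u from S, so E = 54.0·u = (54.0, 1.04). Tangency of A1 to both parallel lines with radius 17.2 puts W and V at S ± 17.2·n: W = (-0.330, 17.2), V = (0.330, -17.2). Equal radii place K and R the same way about E: K = E + 17.2·n = (53.7, 18.2), R = E − 17.2·n = (54.3, -16.2). Then |SK| = |K − S| = 56.7.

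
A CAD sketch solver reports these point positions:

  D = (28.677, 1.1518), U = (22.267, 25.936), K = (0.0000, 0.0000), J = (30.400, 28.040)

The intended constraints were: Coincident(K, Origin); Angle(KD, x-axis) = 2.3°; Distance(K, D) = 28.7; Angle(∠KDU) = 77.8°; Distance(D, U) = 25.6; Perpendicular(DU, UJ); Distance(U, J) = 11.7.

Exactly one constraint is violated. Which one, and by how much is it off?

Distance(U, J) = 11.7 — off by 3.30.

K = (0.00, 0.00) ✓; KD at 2.300° ✓; |KD| = 28.70 ✓; ∠KDU = 77.80° ✓; |DU| = 25.60 ✓; ∠(DU, UJ) = 90.00° ✓; |UJ| = 8.401 ✗.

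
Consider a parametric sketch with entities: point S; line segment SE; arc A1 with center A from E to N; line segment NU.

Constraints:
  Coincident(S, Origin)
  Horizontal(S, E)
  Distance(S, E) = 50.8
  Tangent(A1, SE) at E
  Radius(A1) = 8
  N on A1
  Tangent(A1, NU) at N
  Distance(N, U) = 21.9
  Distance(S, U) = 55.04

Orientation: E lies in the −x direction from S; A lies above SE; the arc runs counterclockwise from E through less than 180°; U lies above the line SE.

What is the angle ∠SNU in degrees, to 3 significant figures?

109°

Checks: |AN| = 8.000 ✓; ∠(AN, NU) = 90.00° ✓; |NU| = 21.90 ✓; |SU| = 55.04 ✓.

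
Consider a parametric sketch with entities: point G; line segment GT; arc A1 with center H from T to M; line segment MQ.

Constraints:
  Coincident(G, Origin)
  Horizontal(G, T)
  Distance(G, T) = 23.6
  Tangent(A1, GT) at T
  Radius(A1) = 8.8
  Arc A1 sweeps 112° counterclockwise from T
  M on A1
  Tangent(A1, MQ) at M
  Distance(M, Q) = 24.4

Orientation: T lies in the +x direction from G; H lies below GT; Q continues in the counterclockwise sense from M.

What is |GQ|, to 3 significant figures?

42.5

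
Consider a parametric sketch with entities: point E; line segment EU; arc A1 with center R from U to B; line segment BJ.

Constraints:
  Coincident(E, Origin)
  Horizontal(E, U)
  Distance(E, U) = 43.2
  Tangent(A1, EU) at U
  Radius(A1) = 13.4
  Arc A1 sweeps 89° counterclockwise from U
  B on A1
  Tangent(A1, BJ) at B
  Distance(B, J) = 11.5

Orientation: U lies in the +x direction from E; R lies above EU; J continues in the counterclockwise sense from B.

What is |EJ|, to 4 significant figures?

61.92

On A1, U sits at bearing -90° from R; an 89° counterclockwise sweep puts B at bearing -1°, so B = R + 13.4·(cos -1°, sin -1°) = (56.60, 13.17). Since A1 is tangent to BJ there, RB ⟂ BJ, so BJ runs along (−sin -1°, cos -1°); with |BJ| = 11.5, J = (56.80, 24.66). Then |EJ| = |J − E| = 61.92.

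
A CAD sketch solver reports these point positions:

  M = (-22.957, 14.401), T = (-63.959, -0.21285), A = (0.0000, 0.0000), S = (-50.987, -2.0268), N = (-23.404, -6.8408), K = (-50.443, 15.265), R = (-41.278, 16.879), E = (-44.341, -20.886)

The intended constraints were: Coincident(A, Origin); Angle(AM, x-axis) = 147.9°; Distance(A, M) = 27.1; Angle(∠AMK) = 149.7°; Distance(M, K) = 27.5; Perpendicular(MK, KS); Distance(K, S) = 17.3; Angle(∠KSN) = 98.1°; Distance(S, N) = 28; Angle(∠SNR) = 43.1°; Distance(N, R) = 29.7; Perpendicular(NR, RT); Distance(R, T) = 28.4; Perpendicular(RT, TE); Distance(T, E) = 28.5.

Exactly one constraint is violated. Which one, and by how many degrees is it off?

Perpendicular(RT, TE) — off by 6.50°.

A = (0.00, 0.00) ✓; AM at 147.9° ✓; |AM| = 27.10 ✓; ∠AMK = 149.7° ✓; |MK| = 27.50 ✓; ∠(MK, KS) = 90.00° ✓; |KS| = 17.30 ✓; ∠KSN = 98.10° ✓; |SN| = 28.00 ✓; ∠SNR = 43.10° ✓; |NR| = 29.70 ✓; ∠(NR, RT) = 90.00° ✓; |RT| = 28.40 ✓; ∠(RT, TE) = 96.50° ✗; |TE| = 28.50 ✓.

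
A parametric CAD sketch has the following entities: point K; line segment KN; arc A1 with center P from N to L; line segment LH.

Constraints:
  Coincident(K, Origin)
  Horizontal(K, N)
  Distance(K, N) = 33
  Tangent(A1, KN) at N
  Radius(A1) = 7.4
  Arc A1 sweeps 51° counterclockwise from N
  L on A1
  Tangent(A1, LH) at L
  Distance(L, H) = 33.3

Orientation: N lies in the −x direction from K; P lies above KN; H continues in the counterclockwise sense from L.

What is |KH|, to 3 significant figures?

29.3

On A1, N sits at bearing -90° from P; a 51° counterclockwise sweep puts L at bearing -39°, so L = P + 7.4·(cos -39°, sin -39°) = (-27.2, 2.74). The tangent condition forces PL to be normal to LH, so LH runs along (−sin -39°, cos -39°); with |LH| = 33.3, H = (-6.29, 28.6). Then |KH| = |H − K| = 29.3.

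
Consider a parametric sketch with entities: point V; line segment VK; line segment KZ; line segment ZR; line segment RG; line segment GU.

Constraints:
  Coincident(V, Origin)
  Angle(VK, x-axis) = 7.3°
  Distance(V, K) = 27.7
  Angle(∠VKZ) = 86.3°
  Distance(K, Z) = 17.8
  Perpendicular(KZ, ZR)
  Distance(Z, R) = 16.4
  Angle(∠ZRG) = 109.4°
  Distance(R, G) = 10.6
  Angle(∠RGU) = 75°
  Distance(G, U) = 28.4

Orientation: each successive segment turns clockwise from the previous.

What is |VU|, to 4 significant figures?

36.24

V is at the origin; VK runs at 7.3° with length 27.7, so K = (27.48, 3.520). ∠VKZ = 86.3° gives KZ at -86.40° from the x-axis; with |KZ| = 17.8, Z = (28.59, -14.25). KZ is perpendicular to ZR, so ZR runs at -176.4°; with |ZR| = 16.4, R = (12.23, -15.27). ∠ZRG = 109.4° gives RG at 113.0° from the x-axis; with |RG| = 10.6, G = (8.084, -5.518). ∠RGU = 75.0° gives GU at 8.000° from the x-axis; with |GU| = 28.4, U = (36.21, -1.565). Then |VU| = |U − V| = 36.24.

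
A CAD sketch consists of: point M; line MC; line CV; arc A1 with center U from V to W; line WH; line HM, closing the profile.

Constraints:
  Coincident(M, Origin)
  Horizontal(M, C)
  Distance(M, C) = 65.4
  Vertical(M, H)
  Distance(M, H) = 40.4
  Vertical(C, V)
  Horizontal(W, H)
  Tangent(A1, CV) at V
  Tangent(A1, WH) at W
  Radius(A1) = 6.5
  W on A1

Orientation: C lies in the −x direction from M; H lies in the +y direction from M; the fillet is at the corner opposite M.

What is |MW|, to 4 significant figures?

71.42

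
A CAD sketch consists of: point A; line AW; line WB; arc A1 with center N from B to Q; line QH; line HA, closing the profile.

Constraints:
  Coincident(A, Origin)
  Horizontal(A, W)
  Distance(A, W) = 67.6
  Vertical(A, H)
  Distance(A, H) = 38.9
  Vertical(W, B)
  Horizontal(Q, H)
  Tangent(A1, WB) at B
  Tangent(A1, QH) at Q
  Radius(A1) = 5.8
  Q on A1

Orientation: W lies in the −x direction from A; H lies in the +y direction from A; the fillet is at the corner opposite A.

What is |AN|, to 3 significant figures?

70.1

A is at the origin; A and W share the same y with |AW| = 67.6 and W on the −x side, so W = (-67.6, 0.00). AH is vertical with |AH| = 38.9 and H on the +y side, so H = (0.00, 38.9). The virtual corner opposite A is at (-67.6, 38.9). A1 meets WB tangentially, so NB is at right angles to WB and tangency of A1 to QH means the radius NQ is perpendicular to QH, with radius 5.8, so the center N sits 5.8 in from both sides at N = (-61.8, 33.1). Then |AN| = |N − A| = 70.1.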